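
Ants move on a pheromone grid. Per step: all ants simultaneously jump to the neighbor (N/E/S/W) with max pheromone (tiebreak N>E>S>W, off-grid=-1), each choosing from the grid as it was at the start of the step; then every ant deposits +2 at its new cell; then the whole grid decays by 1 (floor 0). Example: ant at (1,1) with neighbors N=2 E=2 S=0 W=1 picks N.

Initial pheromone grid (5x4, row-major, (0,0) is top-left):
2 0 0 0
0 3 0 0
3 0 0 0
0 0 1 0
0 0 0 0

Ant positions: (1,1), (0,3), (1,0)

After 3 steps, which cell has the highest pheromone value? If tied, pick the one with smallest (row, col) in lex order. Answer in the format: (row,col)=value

Answer: (1,1)=6

Derivation:
Step 1: ant0:(1,1)->N->(0,1) | ant1:(0,3)->S->(1,3) | ant2:(1,0)->E->(1,1)
  grid max=4 at (1,1)
Step 2: ant0:(0,1)->S->(1,1) | ant1:(1,3)->N->(0,3) | ant2:(1,1)->N->(0,1)
  grid max=5 at (1,1)
Step 3: ant0:(1,1)->N->(0,1) | ant1:(0,3)->S->(1,3) | ant2:(0,1)->S->(1,1)
  grid max=6 at (1,1)
Final grid:
  0 3 0 0
  0 6 0 1
  0 0 0 0
  0 0 0 0
  0 0 0 0
Max pheromone 6 at (1,1)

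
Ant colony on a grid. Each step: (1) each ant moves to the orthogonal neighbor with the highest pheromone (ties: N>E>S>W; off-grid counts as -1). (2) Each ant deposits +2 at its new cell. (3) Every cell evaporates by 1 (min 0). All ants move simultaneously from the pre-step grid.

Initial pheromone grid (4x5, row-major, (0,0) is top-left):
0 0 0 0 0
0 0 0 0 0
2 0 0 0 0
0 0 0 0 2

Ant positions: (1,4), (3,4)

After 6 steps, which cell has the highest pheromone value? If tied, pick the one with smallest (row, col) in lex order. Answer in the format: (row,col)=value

Step 1: ant0:(1,4)->N->(0,4) | ant1:(3,4)->N->(2,4)
  grid max=1 at (0,4)
Step 2: ant0:(0,4)->S->(1,4) | ant1:(2,4)->S->(3,4)
  grid max=2 at (3,4)
Step 3: ant0:(1,4)->N->(0,4) | ant1:(3,4)->N->(2,4)
  grid max=1 at (0,4)
Step 4: ant0:(0,4)->S->(1,4) | ant1:(2,4)->S->(3,4)
  grid max=2 at (3,4)
Step 5: ant0:(1,4)->N->(0,4) | ant1:(3,4)->N->(2,4)
  grid max=1 at (0,4)
Step 6: ant0:(0,4)->S->(1,4) | ant1:(2,4)->S->(3,4)
  grid max=2 at (3,4)
Final grid:
  0 0 0 0 0
  0 0 0 0 1
  0 0 0 0 0
  0 0 0 0 2
Max pheromone 2 at (3,4)

Answer: (3,4)=2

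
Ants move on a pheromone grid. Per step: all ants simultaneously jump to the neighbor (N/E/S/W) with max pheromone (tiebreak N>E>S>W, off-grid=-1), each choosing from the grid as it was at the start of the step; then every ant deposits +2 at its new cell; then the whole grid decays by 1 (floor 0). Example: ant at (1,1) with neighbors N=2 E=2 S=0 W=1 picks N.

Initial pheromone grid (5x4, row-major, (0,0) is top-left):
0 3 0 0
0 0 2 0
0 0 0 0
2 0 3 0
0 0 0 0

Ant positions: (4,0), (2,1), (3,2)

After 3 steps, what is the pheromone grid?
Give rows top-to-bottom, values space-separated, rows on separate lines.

After step 1: ants at (3,0),(1,1),(2,2)
  0 2 0 0
  0 1 1 0
  0 0 1 0
  3 0 2 0
  0 0 0 0
After step 2: ants at (2,0),(0,1),(3,2)
  0 3 0 0
  0 0 0 0
  1 0 0 0
  2 0 3 0
  0 0 0 0
After step 3: ants at (3,0),(0,2),(2,2)
  0 2 1 0
  0 0 0 0
  0 0 1 0
  3 0 2 0
  0 0 0 0

0 2 1 0
0 0 0 0
0 0 1 0
3 0 2 0
0 0 0 0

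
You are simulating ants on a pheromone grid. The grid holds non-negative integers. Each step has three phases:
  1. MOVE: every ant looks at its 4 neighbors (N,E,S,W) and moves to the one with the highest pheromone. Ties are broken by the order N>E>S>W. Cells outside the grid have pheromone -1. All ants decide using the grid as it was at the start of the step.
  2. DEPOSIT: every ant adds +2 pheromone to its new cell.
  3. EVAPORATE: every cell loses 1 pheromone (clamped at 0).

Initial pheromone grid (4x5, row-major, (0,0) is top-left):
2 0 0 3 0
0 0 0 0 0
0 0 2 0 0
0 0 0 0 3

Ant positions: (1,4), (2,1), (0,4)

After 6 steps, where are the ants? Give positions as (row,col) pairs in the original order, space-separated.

Step 1: ant0:(1,4)->N->(0,4) | ant1:(2,1)->E->(2,2) | ant2:(0,4)->W->(0,3)
  grid max=4 at (0,3)
Step 2: ant0:(0,4)->W->(0,3) | ant1:(2,2)->N->(1,2) | ant2:(0,3)->E->(0,4)
  grid max=5 at (0,3)
Step 3: ant0:(0,3)->E->(0,4) | ant1:(1,2)->S->(2,2) | ant2:(0,4)->W->(0,3)
  grid max=6 at (0,3)
Step 4: ant0:(0,4)->W->(0,3) | ant1:(2,2)->N->(1,2) | ant2:(0,3)->E->(0,4)
  grid max=7 at (0,3)
Step 5: ant0:(0,3)->E->(0,4) | ant1:(1,2)->S->(2,2) | ant2:(0,4)->W->(0,3)
  grid max=8 at (0,3)
Step 6: ant0:(0,4)->W->(0,3) | ant1:(2,2)->N->(1,2) | ant2:(0,3)->E->(0,4)
  grid max=9 at (0,3)

(0,3) (1,2) (0,4)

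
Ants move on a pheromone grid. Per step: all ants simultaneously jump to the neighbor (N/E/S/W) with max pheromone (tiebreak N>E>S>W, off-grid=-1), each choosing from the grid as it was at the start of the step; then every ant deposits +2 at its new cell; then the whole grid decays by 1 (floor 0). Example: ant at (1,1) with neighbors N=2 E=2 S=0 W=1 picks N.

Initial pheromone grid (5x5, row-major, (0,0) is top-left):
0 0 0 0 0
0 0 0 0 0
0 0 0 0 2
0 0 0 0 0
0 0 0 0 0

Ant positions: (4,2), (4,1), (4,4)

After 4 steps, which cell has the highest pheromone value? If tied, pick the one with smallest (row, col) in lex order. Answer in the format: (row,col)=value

Step 1: ant0:(4,2)->N->(3,2) | ant1:(4,1)->N->(3,1) | ant2:(4,4)->N->(3,4)
  grid max=1 at (2,4)
Step 2: ant0:(3,2)->W->(3,1) | ant1:(3,1)->E->(3,2) | ant2:(3,4)->N->(2,4)
  grid max=2 at (2,4)
Step 3: ant0:(3,1)->E->(3,2) | ant1:(3,2)->W->(3,1) | ant2:(2,4)->N->(1,4)
  grid max=3 at (3,1)
Step 4: ant0:(3,2)->W->(3,1) | ant1:(3,1)->E->(3,2) | ant2:(1,4)->S->(2,4)
  grid max=4 at (3,1)
Final grid:
  0 0 0 0 0
  0 0 0 0 0
  0 0 0 0 2
  0 4 4 0 0
  0 0 0 0 0
Max pheromone 4 at (3,1)

Answer: (3,1)=4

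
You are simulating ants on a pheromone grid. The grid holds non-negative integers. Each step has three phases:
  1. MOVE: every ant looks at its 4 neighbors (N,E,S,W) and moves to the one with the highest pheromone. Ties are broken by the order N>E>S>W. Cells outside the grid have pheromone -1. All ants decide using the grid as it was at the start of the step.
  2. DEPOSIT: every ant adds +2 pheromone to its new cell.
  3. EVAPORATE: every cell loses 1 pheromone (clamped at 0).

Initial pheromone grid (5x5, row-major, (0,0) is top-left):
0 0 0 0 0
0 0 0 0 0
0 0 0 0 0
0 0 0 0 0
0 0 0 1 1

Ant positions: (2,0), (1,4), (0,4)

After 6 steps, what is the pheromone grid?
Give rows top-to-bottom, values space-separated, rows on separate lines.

After step 1: ants at (1,0),(0,4),(1,4)
  0 0 0 0 1
  1 0 0 0 1
  0 0 0 0 0
  0 0 0 0 0
  0 0 0 0 0
After step 2: ants at (0,0),(1,4),(0,4)
  1 0 0 0 2
  0 0 0 0 2
  0 0 0 0 0
  0 0 0 0 0
  0 0 0 0 0
After step 3: ants at (0,1),(0,4),(1,4)
  0 1 0 0 3
  0 0 0 0 3
  0 0 0 0 0
  0 0 0 0 0
  0 0 0 0 0
After step 4: ants at (0,2),(1,4),(0,4)
  0 0 1 0 4
  0 0 0 0 4
  0 0 0 0 0
  0 0 0 0 0
  0 0 0 0 0
After step 5: ants at (0,3),(0,4),(1,4)
  0 0 0 1 5
  0 0 0 0 5
  0 0 0 0 0
  0 0 0 0 0
  0 0 0 0 0
After step 6: ants at (0,4),(1,4),(0,4)
  0 0 0 0 8
  0 0 0 0 6
  0 0 0 0 0
  0 0 0 0 0
  0 0 0 0 0

0 0 0 0 8
0 0 0 0 6
0 0 0 0 0
0 0 0 0 0
0 0 0 0 0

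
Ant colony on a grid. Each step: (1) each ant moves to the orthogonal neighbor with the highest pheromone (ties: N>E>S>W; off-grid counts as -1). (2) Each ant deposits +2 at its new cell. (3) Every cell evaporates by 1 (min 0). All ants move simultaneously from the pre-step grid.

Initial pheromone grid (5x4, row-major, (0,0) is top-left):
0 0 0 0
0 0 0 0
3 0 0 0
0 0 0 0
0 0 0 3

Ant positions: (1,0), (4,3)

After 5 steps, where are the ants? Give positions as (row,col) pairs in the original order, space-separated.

Step 1: ant0:(1,0)->S->(2,0) | ant1:(4,3)->N->(3,3)
  grid max=4 at (2,0)
Step 2: ant0:(2,0)->N->(1,0) | ant1:(3,3)->S->(4,3)
  grid max=3 at (2,0)
Step 3: ant0:(1,0)->S->(2,0) | ant1:(4,3)->N->(3,3)
  grid max=4 at (2,0)
Step 4: ant0:(2,0)->N->(1,0) | ant1:(3,3)->S->(4,3)
  grid max=3 at (2,0)
Step 5: ant0:(1,0)->S->(2,0) | ant1:(4,3)->N->(3,3)
  grid max=4 at (2,0)

(2,0) (3,3)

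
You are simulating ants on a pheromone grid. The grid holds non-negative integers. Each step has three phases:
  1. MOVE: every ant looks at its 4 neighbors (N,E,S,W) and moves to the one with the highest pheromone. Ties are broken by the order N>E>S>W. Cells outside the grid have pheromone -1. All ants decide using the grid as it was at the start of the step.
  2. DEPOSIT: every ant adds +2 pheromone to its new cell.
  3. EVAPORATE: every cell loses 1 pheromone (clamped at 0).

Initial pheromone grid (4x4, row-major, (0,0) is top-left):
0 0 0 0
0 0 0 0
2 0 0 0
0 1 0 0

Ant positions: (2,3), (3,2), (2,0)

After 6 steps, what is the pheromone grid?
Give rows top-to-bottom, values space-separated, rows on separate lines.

After step 1: ants at (1,3),(3,1),(1,0)
  0 0 0 0
  1 0 0 1
  1 0 0 0
  0 2 0 0
After step 2: ants at (0,3),(2,1),(2,0)
  0 0 0 1
  0 0 0 0
  2 1 0 0
  0 1 0 0
After step 3: ants at (1,3),(2,0),(2,1)
  0 0 0 0
  0 0 0 1
  3 2 0 0
  0 0 0 0
After step 4: ants at (0,3),(2,1),(2,0)
  0 0 0 1
  0 0 0 0
  4 3 0 0
  0 0 0 0
After step 5: ants at (1,3),(2,0),(2,1)
  0 0 0 0
  0 0 0 1
  5 4 0 0
  0 0 0 0
After step 6: ants at (0,3),(2,1),(2,0)
  0 0 0 1
  0 0 0 0
  6 5 0 0
  0 0 0 0

0 0 0 1
0 0 0 0
6 5 0 0
0 0 0 0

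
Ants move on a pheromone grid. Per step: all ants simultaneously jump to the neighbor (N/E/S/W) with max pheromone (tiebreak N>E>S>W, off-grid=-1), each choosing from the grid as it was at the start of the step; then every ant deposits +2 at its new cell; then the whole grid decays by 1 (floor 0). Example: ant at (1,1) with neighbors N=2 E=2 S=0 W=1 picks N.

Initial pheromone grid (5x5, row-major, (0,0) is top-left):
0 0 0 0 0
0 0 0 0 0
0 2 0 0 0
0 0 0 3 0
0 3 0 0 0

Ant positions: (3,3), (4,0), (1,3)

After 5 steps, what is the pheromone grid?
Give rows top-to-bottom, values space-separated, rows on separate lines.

After step 1: ants at (2,3),(4,1),(0,3)
  0 0 0 1 0
  0 0 0 0 0
  0 1 0 1 0
  0 0 0 2 0
  0 4 0 0 0
After step 2: ants at (3,3),(3,1),(0,4)
  0 0 0 0 1
  0 0 0 0 0
  0 0 0 0 0
  0 1 0 3 0
  0 3 0 0 0
After step 3: ants at (2,3),(4,1),(1,4)
  0 0 0 0 0
  0 0 0 0 1
  0 0 0 1 0
  0 0 0 2 0
  0 4 0 0 0
After step 4: ants at (3,3),(3,1),(0,4)
  0 0 0 0 1
  0 0 0 0 0
  0 0 0 0 0
  0 1 0 3 0
  0 3 0 0 0
After step 5: ants at (2,3),(4,1),(1,4)
  0 0 0 0 0
  0 0 0 0 1
  0 0 0 1 0
  0 0 0 2 0
  0 4 0 0 0

0 0 0 0 0
0 0 0 0 1
0 0 0 1 0
0 0 0 2 0
0 4 0 0 0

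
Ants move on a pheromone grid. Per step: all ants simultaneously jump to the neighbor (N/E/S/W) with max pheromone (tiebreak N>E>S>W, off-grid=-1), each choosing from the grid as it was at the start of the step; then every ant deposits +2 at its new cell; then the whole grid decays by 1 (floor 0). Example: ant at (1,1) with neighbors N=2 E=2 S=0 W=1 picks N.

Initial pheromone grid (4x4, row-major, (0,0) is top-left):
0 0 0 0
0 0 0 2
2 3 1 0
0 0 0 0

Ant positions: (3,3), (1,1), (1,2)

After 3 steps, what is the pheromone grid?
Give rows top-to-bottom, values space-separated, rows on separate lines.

After step 1: ants at (2,3),(2,1),(1,3)
  0 0 0 0
  0 0 0 3
  1 4 0 1
  0 0 0 0
After step 2: ants at (1,3),(2,0),(2,3)
  0 0 0 0
  0 0 0 4
  2 3 0 2
  0 0 0 0
After step 3: ants at (2,3),(2,1),(1,3)
  0 0 0 0
  0 0 0 5
  1 4 0 3
  0 0 0 0

0 0 0 0
0 0 0 5
1 4 0 3
0 0 0 0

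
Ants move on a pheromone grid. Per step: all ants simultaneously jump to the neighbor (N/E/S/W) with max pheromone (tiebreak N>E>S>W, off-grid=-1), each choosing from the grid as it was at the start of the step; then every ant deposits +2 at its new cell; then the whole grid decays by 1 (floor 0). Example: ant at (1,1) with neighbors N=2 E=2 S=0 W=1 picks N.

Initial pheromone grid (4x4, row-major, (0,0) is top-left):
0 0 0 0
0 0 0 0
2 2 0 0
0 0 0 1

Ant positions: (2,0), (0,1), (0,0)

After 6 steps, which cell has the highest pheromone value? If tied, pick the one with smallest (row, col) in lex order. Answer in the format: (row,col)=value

Step 1: ant0:(2,0)->E->(2,1) | ant1:(0,1)->E->(0,2) | ant2:(0,0)->E->(0,1)
  grid max=3 at (2,1)
Step 2: ant0:(2,1)->W->(2,0) | ant1:(0,2)->W->(0,1) | ant2:(0,1)->E->(0,2)
  grid max=2 at (0,1)
Step 3: ant0:(2,0)->E->(2,1) | ant1:(0,1)->E->(0,2) | ant2:(0,2)->W->(0,1)
  grid max=3 at (0,1)
Step 4: ant0:(2,1)->W->(2,0) | ant1:(0,2)->W->(0,1) | ant2:(0,1)->E->(0,2)
  grid max=4 at (0,1)
Step 5: ant0:(2,0)->E->(2,1) | ant1:(0,1)->E->(0,2) | ant2:(0,2)->W->(0,1)
  grid max=5 at (0,1)
Step 6: ant0:(2,1)->W->(2,0) | ant1:(0,2)->W->(0,1) | ant2:(0,1)->E->(0,2)
  grid max=6 at (0,1)
Final grid:
  0 6 6 0
  0 0 0 0
  2 2 0 0
  0 0 0 0
Max pheromone 6 at (0,1)

Answer: (0,1)=6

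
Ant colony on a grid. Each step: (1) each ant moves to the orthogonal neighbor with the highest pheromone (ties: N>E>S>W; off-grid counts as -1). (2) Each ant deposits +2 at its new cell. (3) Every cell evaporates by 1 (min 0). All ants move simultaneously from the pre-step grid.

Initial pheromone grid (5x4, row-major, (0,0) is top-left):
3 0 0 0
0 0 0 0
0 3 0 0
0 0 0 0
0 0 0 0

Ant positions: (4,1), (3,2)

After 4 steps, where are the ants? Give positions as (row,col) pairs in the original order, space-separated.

Step 1: ant0:(4,1)->N->(3,1) | ant1:(3,2)->N->(2,2)
  grid max=2 at (0,0)
Step 2: ant0:(3,1)->N->(2,1) | ant1:(2,2)->W->(2,1)
  grid max=5 at (2,1)
Step 3: ant0:(2,1)->N->(1,1) | ant1:(2,1)->N->(1,1)
  grid max=4 at (2,1)
Step 4: ant0:(1,1)->S->(2,1) | ant1:(1,1)->S->(2,1)
  grid max=7 at (2,1)

(2,1) (2,1)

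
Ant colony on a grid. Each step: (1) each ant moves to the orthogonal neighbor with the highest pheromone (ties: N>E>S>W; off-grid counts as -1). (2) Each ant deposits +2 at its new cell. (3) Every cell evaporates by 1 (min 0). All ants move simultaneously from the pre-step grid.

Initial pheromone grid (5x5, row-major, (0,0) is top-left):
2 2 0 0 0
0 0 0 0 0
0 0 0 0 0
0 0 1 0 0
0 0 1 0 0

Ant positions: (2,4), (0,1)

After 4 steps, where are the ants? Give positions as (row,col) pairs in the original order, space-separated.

Step 1: ant0:(2,4)->N->(1,4) | ant1:(0,1)->W->(0,0)
  grid max=3 at (0,0)
Step 2: ant0:(1,4)->N->(0,4) | ant1:(0,0)->E->(0,1)
  grid max=2 at (0,0)
Step 3: ant0:(0,4)->S->(1,4) | ant1:(0,1)->W->(0,0)
  grid max=3 at (0,0)
Step 4: ant0:(1,4)->N->(0,4) | ant1:(0,0)->E->(0,1)
  grid max=2 at (0,0)

(0,4) (0,1)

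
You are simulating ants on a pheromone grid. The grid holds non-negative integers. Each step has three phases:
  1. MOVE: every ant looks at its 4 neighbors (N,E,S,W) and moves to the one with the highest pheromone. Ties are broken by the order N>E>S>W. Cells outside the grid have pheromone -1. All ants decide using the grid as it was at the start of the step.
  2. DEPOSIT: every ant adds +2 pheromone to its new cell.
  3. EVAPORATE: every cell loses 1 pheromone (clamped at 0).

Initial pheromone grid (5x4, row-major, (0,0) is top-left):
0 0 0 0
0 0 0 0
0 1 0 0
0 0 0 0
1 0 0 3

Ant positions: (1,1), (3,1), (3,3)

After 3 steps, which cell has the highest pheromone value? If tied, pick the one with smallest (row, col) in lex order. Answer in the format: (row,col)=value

Step 1: ant0:(1,1)->S->(2,1) | ant1:(3,1)->N->(2,1) | ant2:(3,3)->S->(4,3)
  grid max=4 at (2,1)
Step 2: ant0:(2,1)->N->(1,1) | ant1:(2,1)->N->(1,1) | ant2:(4,3)->N->(3,3)
  grid max=3 at (1,1)
Step 3: ant0:(1,1)->S->(2,1) | ant1:(1,1)->S->(2,1) | ant2:(3,3)->S->(4,3)
  grid max=6 at (2,1)
Final grid:
  0 0 0 0
  0 2 0 0
  0 6 0 0
  0 0 0 0
  0 0 0 4
Max pheromone 6 at (2,1)

Answer: (2,1)=6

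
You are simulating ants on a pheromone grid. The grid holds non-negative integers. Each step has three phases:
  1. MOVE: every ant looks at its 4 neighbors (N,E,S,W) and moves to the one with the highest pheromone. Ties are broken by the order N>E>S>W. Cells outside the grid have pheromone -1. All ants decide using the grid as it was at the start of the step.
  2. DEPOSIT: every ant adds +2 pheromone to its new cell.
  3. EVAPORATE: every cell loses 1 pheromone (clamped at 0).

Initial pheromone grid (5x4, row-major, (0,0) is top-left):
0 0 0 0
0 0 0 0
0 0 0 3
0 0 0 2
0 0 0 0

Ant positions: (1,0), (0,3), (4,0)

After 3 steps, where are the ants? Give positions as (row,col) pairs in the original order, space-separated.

Step 1: ant0:(1,0)->N->(0,0) | ant1:(0,3)->S->(1,3) | ant2:(4,0)->N->(3,0)
  grid max=2 at (2,3)
Step 2: ant0:(0,0)->E->(0,1) | ant1:(1,3)->S->(2,3) | ant2:(3,0)->N->(2,0)
  grid max=3 at (2,3)
Step 3: ant0:(0,1)->E->(0,2) | ant1:(2,3)->N->(1,3) | ant2:(2,0)->N->(1,0)
  grid max=2 at (2,3)

(0,2) (1,3) (1,0)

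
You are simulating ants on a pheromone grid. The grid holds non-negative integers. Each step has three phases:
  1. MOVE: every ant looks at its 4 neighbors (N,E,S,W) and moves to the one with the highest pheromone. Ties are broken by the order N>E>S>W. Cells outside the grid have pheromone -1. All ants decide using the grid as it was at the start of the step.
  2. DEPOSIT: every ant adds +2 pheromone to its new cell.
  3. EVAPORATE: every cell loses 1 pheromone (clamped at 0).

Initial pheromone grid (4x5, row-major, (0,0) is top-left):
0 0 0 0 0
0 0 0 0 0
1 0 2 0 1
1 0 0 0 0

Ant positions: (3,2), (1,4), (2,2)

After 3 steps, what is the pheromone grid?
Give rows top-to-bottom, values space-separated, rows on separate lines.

After step 1: ants at (2,2),(2,4),(1,2)
  0 0 0 0 0
  0 0 1 0 0
  0 0 3 0 2
  0 0 0 0 0
After step 2: ants at (1,2),(1,4),(2,2)
  0 0 0 0 0
  0 0 2 0 1
  0 0 4 0 1
  0 0 0 0 0
After step 3: ants at (2,2),(2,4),(1,2)
  0 0 0 0 0
  0 0 3 0 0
  0 0 5 0 2
  0 0 0 0 0

0 0 0 0 0
0 0 3 0 0
0 0 5 0 2
0 0 0 0 0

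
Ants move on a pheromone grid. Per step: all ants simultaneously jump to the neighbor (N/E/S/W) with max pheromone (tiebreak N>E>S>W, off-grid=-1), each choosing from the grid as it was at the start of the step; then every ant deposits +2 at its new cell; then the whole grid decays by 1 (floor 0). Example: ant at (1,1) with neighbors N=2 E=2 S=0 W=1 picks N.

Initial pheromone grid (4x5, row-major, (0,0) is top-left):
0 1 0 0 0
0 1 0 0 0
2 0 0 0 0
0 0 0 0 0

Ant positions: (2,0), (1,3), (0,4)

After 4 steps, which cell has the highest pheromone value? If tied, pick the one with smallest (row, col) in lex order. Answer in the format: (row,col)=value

Answer: (0,4)=5

Derivation:
Step 1: ant0:(2,0)->N->(1,0) | ant1:(1,3)->N->(0,3) | ant2:(0,4)->S->(1,4)
  grid max=1 at (0,3)
Step 2: ant0:(1,0)->S->(2,0) | ant1:(0,3)->E->(0,4) | ant2:(1,4)->N->(0,4)
  grid max=3 at (0,4)
Step 3: ant0:(2,0)->N->(1,0) | ant1:(0,4)->S->(1,4) | ant2:(0,4)->S->(1,4)
  grid max=3 at (1,4)
Step 4: ant0:(1,0)->S->(2,0) | ant1:(1,4)->N->(0,4) | ant2:(1,4)->N->(0,4)
  grid max=5 at (0,4)
Final grid:
  0 0 0 0 5
  0 0 0 0 2
  2 0 0 0 0
  0 0 0 0 0
Max pheromone 5 at (0,4)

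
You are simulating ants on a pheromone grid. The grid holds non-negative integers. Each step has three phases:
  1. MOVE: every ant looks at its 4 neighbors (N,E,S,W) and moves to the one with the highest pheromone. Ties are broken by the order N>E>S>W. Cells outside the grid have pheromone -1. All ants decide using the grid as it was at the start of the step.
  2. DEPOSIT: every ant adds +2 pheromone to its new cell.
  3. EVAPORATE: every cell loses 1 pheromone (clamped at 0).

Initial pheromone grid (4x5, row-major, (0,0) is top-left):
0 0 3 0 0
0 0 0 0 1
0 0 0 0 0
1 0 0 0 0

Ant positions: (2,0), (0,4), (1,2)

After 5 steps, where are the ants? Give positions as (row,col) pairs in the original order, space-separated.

Step 1: ant0:(2,0)->S->(3,0) | ant1:(0,4)->S->(1,4) | ant2:(1,2)->N->(0,2)
  grid max=4 at (0,2)
Step 2: ant0:(3,0)->N->(2,0) | ant1:(1,4)->N->(0,4) | ant2:(0,2)->E->(0,3)
  grid max=3 at (0,2)
Step 3: ant0:(2,0)->S->(3,0) | ant1:(0,4)->S->(1,4) | ant2:(0,3)->W->(0,2)
  grid max=4 at (0,2)
Step 4: ant0:(3,0)->N->(2,0) | ant1:(1,4)->N->(0,4) | ant2:(0,2)->E->(0,3)
  grid max=3 at (0,2)
Step 5: ant0:(2,0)->S->(3,0) | ant1:(0,4)->S->(1,4) | ant2:(0,3)->W->(0,2)
  grid max=4 at (0,2)

(3,0) (1,4) (0,2)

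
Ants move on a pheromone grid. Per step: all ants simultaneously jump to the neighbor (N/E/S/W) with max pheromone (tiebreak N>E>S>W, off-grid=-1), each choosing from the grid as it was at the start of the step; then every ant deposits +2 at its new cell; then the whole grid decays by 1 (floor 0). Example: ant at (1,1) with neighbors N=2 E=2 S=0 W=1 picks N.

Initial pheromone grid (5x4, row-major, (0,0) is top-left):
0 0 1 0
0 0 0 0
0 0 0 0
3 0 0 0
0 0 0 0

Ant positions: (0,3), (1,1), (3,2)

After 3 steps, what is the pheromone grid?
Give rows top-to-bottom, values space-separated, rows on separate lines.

After step 1: ants at (0,2),(0,1),(2,2)
  0 1 2 0
  0 0 0 0
  0 0 1 0
  2 0 0 0
  0 0 0 0
After step 2: ants at (0,1),(0,2),(1,2)
  0 2 3 0
  0 0 1 0
  0 0 0 0
  1 0 0 0
  0 0 0 0
After step 3: ants at (0,2),(0,1),(0,2)
  0 3 6 0
  0 0 0 0
  0 0 0 0
  0 0 0 0
  0 0 0 0

0 3 6 0
0 0 0 0
0 0 0 0
0 0 0 0
0 0 0 0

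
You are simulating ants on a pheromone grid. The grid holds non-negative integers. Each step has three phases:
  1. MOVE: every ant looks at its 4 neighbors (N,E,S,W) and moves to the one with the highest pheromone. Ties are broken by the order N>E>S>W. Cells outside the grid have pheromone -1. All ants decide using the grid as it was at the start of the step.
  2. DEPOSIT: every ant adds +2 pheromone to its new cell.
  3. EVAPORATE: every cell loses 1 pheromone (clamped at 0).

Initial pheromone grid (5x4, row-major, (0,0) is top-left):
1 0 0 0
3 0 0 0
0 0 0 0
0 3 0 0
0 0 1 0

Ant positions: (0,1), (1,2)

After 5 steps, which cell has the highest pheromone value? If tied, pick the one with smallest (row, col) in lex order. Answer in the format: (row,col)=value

Answer: (0,0)=2

Derivation:
Step 1: ant0:(0,1)->W->(0,0) | ant1:(1,2)->N->(0,2)
  grid max=2 at (0,0)
Step 2: ant0:(0,0)->S->(1,0) | ant1:(0,2)->E->(0,3)
  grid max=3 at (1,0)
Step 3: ant0:(1,0)->N->(0,0) | ant1:(0,3)->S->(1,3)
  grid max=2 at (0,0)
Step 4: ant0:(0,0)->S->(1,0) | ant1:(1,3)->N->(0,3)
  grid max=3 at (1,0)
Step 5: ant0:(1,0)->N->(0,0) | ant1:(0,3)->S->(1,3)
  grid max=2 at (0,0)
Final grid:
  2 0 0 0
  2 0 0 1
  0 0 0 0
  0 0 0 0
  0 0 0 0
Max pheromone 2 at (0,0)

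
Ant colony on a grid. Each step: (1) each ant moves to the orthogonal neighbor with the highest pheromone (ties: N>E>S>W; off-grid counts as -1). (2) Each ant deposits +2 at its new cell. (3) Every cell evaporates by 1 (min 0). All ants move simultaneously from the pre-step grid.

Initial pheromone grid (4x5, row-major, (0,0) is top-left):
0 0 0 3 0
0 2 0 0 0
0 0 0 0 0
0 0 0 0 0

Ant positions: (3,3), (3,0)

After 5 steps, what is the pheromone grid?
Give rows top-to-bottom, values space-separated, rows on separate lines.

After step 1: ants at (2,3),(2,0)
  0 0 0 2 0
  0 1 0 0 0
  1 0 0 1 0
  0 0 0 0 0
After step 2: ants at (1,3),(1,0)
  0 0 0 1 0
  1 0 0 1 0
  0 0 0 0 0
  0 0 0 0 0
After step 3: ants at (0,3),(0,0)
  1 0 0 2 0
  0 0 0 0 0
  0 0 0 0 0
  0 0 0 0 0
After step 4: ants at (0,4),(0,1)
  0 1 0 1 1
  0 0 0 0 0
  0 0 0 0 0
  0 0 0 0 0
After step 5: ants at (0,3),(0,2)
  0 0 1 2 0
  0 0 0 0 0
  0 0 0 0 0
  0 0 0 0 0

0 0 1 2 0
0 0 0 0 0
0 0 0 0 0
0 0 0 0 0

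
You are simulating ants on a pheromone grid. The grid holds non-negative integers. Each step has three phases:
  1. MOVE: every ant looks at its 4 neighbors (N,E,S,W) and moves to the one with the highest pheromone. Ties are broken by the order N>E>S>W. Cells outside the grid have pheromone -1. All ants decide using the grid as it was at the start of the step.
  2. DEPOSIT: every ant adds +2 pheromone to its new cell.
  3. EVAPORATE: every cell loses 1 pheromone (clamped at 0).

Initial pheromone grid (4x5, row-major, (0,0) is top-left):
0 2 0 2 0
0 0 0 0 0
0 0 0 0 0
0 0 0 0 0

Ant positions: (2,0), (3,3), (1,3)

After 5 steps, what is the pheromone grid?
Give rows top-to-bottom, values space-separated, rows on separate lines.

After step 1: ants at (1,0),(2,3),(0,3)
  0 1 0 3 0
  1 0 0 0 0
  0 0 0 1 0
  0 0 0 0 0
After step 2: ants at (0,0),(1,3),(0,4)
  1 0 0 2 1
  0 0 0 1 0
  0 0 0 0 0
  0 0 0 0 0
After step 3: ants at (0,1),(0,3),(0,3)
  0 1 0 5 0
  0 0 0 0 0
  0 0 0 0 0
  0 0 0 0 0
After step 4: ants at (0,2),(0,4),(0,4)
  0 0 1 4 3
  0 0 0 0 0
  0 0 0 0 0
  0 0 0 0 0
After step 5: ants at (0,3),(0,3),(0,3)
  0 0 0 9 2
  0 0 0 0 0
  0 0 0 0 0
  0 0 0 0 0

0 0 0 9 2
0 0 0 0 0
0 0 0 0 0
0 0 0 0 0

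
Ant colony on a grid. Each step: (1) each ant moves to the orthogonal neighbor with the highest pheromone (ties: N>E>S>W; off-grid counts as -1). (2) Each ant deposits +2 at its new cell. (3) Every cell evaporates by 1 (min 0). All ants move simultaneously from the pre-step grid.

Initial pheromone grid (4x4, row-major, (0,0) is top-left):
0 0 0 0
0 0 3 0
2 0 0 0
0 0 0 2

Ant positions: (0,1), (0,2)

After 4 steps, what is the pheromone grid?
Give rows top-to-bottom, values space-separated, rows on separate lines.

After step 1: ants at (0,2),(1,2)
  0 0 1 0
  0 0 4 0
  1 0 0 0
  0 0 0 1
After step 2: ants at (1,2),(0,2)
  0 0 2 0
  0 0 5 0
  0 0 0 0
  0 0 0 0
After step 3: ants at (0,2),(1,2)
  0 0 3 0
  0 0 6 0
  0 0 0 0
  0 0 0 0
After step 4: ants at (1,2),(0,2)
  0 0 4 0
  0 0 7 0
  0 0 0 0
  0 0 0 0

0 0 4 0
0 0 7 0
0 0 0 0
0 0 0 0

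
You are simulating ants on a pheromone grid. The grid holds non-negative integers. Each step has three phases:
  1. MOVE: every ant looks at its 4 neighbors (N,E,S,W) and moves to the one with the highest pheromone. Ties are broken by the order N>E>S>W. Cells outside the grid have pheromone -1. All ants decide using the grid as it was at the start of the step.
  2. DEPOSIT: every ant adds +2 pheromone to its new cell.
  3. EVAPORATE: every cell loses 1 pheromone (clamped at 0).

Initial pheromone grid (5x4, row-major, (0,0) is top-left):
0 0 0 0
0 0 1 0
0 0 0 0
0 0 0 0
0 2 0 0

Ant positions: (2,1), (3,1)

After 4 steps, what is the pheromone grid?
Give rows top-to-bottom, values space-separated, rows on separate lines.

After step 1: ants at (1,1),(4,1)
  0 0 0 0
  0 1 0 0
  0 0 0 0
  0 0 0 0
  0 3 0 0
After step 2: ants at (0,1),(3,1)
  0 1 0 0
  0 0 0 0
  0 0 0 0
  0 1 0 0
  0 2 0 0
After step 3: ants at (0,2),(4,1)
  0 0 1 0
  0 0 0 0
  0 0 0 0
  0 0 0 0
  0 3 0 0
After step 4: ants at (0,3),(3,1)
  0 0 0 1
  0 0 0 0
  0 0 0 0
  0 1 0 0
  0 2 0 0

0 0 0 1
0 0 0 0
0 0 0 0
0 1 0 0
0 2 0 0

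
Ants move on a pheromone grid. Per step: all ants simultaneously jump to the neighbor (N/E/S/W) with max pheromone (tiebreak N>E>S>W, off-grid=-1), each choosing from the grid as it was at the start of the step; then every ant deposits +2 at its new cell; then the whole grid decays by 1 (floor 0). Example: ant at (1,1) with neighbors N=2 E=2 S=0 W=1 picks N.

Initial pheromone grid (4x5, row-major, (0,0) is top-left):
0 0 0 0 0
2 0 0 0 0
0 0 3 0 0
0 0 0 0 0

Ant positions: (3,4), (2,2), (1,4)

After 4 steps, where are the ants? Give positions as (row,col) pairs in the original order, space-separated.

Step 1: ant0:(3,4)->N->(2,4) | ant1:(2,2)->N->(1,2) | ant2:(1,4)->N->(0,4)
  grid max=2 at (2,2)
Step 2: ant0:(2,4)->N->(1,4) | ant1:(1,2)->S->(2,2) | ant2:(0,4)->S->(1,4)
  grid max=3 at (1,4)
Step 3: ant0:(1,4)->N->(0,4) | ant1:(2,2)->N->(1,2) | ant2:(1,4)->N->(0,4)
  grid max=3 at (0,4)
Step 4: ant0:(0,4)->S->(1,4) | ant1:(1,2)->S->(2,2) | ant2:(0,4)->S->(1,4)
  grid max=5 at (1,4)

(1,4) (2,2) (1,4)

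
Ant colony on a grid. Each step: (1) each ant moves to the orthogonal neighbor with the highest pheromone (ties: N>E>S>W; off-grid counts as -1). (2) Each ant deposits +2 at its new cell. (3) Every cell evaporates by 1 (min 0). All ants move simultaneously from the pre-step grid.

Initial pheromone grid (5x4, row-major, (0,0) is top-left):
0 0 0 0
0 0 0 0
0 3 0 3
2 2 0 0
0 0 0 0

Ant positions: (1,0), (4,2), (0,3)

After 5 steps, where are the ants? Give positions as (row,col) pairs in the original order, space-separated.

Step 1: ant0:(1,0)->N->(0,0) | ant1:(4,2)->N->(3,2) | ant2:(0,3)->S->(1,3)
  grid max=2 at (2,1)
Step 2: ant0:(0,0)->E->(0,1) | ant1:(3,2)->W->(3,1) | ant2:(1,3)->S->(2,3)
  grid max=3 at (2,3)
Step 3: ant0:(0,1)->E->(0,2) | ant1:(3,1)->N->(2,1) | ant2:(2,3)->N->(1,3)
  grid max=2 at (2,1)
Step 4: ant0:(0,2)->E->(0,3) | ant1:(2,1)->S->(3,1) | ant2:(1,3)->S->(2,3)
  grid max=3 at (2,3)
Step 5: ant0:(0,3)->S->(1,3) | ant1:(3,1)->N->(2,1) | ant2:(2,3)->N->(1,3)
  grid max=3 at (1,3)

(1,3) (2,1) (1,3)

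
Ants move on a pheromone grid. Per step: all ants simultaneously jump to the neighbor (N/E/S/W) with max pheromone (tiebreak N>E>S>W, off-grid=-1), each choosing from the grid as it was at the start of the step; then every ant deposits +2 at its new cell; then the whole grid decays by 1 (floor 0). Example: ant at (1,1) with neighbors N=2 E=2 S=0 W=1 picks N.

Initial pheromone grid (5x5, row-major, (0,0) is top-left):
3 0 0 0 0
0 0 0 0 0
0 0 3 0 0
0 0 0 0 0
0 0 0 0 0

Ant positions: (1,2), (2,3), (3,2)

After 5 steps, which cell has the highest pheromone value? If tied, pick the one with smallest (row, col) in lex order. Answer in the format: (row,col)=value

Step 1: ant0:(1,2)->S->(2,2) | ant1:(2,3)->W->(2,2) | ant2:(3,2)->N->(2,2)
  grid max=8 at (2,2)
Step 2: ant0:(2,2)->N->(1,2) | ant1:(2,2)->N->(1,2) | ant2:(2,2)->N->(1,2)
  grid max=7 at (2,2)
Step 3: ant0:(1,2)->S->(2,2) | ant1:(1,2)->S->(2,2) | ant2:(1,2)->S->(2,2)
  grid max=12 at (2,2)
Step 4: ant0:(2,2)->N->(1,2) | ant1:(2,2)->N->(1,2) | ant2:(2,2)->N->(1,2)
  grid max=11 at (2,2)
Step 5: ant0:(1,2)->S->(2,2) | ant1:(1,2)->S->(2,2) | ant2:(1,2)->S->(2,2)
  grid max=16 at (2,2)
Final grid:
  0 0 0 0 0
  0 0 8 0 0
  0 0 16 0 0
  0 0 0 0 0
  0 0 0 0 0
Max pheromone 16 at (2,2)

Answer: (2,2)=16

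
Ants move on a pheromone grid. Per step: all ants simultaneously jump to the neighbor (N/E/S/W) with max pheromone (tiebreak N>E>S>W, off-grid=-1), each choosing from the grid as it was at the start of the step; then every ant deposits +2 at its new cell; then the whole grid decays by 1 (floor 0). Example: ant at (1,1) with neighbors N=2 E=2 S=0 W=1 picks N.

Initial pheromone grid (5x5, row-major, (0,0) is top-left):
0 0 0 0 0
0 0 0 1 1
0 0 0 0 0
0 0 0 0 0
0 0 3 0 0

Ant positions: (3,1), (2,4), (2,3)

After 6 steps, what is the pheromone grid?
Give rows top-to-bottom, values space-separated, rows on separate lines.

After step 1: ants at (2,1),(1,4),(1,3)
  0 0 0 0 0
  0 0 0 2 2
  0 1 0 0 0
  0 0 0 0 0
  0 0 2 0 0
After step 2: ants at (1,1),(1,3),(1,4)
  0 0 0 0 0
  0 1 0 3 3
  0 0 0 0 0
  0 0 0 0 0
  0 0 1 0 0
After step 3: ants at (0,1),(1,4),(1,3)
  0 1 0 0 0
  0 0 0 4 4
  0 0 0 0 0
  0 0 0 0 0
  0 0 0 0 0
After step 4: ants at (0,2),(1,3),(1,4)
  0 0 1 0 0
  0 0 0 5 5
  0 0 0 0 0
  0 0 0 0 0
  0 0 0 0 0
After step 5: ants at (0,3),(1,4),(1,3)
  0 0 0 1 0
  0 0 0 6 6
  0 0 0 0 0
  0 0 0 0 0
  0 0 0 0 0
After step 6: ants at (1,3),(1,3),(1,4)
  0 0 0 0 0
  0 0 0 9 7
  0 0 0 0 0
  0 0 0 0 0
  0 0 0 0 0

0 0 0 0 0
0 0 0 9 7
0 0 0 0 0
0 0 0 0 0
0 0 0 0 0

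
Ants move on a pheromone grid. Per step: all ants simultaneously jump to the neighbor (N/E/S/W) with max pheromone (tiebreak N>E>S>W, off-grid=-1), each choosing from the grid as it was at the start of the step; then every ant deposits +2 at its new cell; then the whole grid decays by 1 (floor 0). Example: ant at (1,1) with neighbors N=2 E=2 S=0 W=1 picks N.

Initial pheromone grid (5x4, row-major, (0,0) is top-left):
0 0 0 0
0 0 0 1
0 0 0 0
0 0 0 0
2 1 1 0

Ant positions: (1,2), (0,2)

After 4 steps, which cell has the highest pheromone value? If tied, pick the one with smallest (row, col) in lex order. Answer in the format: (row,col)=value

Step 1: ant0:(1,2)->E->(1,3) | ant1:(0,2)->E->(0,3)
  grid max=2 at (1,3)
Step 2: ant0:(1,3)->N->(0,3) | ant1:(0,3)->S->(1,3)
  grid max=3 at (1,3)
Step 3: ant0:(0,3)->S->(1,3) | ant1:(1,3)->N->(0,3)
  grid max=4 at (1,3)
Step 4: ant0:(1,3)->N->(0,3) | ant1:(0,3)->S->(1,3)
  grid max=5 at (1,3)
Final grid:
  0 0 0 4
  0 0 0 5
  0 0 0 0
  0 0 0 0
  0 0 0 0
Max pheromone 5 at (1,3)

Answer: (1,3)=5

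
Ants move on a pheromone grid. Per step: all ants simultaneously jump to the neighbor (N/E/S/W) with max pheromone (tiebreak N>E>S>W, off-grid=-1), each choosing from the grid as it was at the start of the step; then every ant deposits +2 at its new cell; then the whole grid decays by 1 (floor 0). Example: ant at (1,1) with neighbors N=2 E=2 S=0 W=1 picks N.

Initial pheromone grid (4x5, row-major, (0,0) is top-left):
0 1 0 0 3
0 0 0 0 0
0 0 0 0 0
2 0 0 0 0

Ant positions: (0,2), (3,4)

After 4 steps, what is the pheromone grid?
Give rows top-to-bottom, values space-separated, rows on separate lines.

After step 1: ants at (0,1),(2,4)
  0 2 0 0 2
  0 0 0 0 0
  0 0 0 0 1
  1 0 0 0 0
After step 2: ants at (0,2),(1,4)
  0 1 1 0 1
  0 0 0 0 1
  0 0 0 0 0
  0 0 0 0 0
After step 3: ants at (0,1),(0,4)
  0 2 0 0 2
  0 0 0 0 0
  0 0 0 0 0
  0 0 0 0 0
After step 4: ants at (0,2),(1,4)
  0 1 1 0 1
  0 0 0 0 1
  0 0 0 0 0
  0 0 0 0 0

0 1 1 0 1
0 0 0 0 1
0 0 0 0 0
0 0 0 0 0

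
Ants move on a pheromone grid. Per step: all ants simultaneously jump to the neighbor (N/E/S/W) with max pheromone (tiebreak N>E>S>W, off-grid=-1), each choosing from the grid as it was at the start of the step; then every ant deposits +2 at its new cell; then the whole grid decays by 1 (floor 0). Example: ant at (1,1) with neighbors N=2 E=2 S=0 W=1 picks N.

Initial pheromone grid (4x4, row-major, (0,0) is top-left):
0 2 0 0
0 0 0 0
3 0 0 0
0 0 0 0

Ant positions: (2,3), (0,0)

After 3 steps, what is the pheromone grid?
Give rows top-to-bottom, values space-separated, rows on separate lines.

After step 1: ants at (1,3),(0,1)
  0 3 0 0
  0 0 0 1
  2 0 0 0
  0 0 0 0
After step 2: ants at (0,3),(0,2)
  0 2 1 1
  0 0 0 0
  1 0 0 0
  0 0 0 0
After step 3: ants at (0,2),(0,1)
  0 3 2 0
  0 0 0 0
  0 0 0 0
  0 0 0 0

0 3 2 0
0 0 0 0
0 0 0 0
0 0 0 0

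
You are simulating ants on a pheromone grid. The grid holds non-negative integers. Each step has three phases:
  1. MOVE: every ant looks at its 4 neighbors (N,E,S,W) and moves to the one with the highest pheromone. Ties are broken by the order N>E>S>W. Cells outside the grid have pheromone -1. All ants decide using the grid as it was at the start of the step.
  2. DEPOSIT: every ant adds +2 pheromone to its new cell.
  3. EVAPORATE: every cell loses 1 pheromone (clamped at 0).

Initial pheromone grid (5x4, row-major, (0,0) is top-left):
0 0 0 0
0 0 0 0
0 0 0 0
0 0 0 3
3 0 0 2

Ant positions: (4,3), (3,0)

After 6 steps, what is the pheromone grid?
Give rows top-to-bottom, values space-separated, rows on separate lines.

After step 1: ants at (3,3),(4,0)
  0 0 0 0
  0 0 0 0
  0 0 0 0
  0 0 0 4
  4 0 0 1
After step 2: ants at (4,3),(3,0)
  0 0 0 0
  0 0 0 0
  0 0 0 0
  1 0 0 3
  3 0 0 2
After step 3: ants at (3,3),(4,0)
  0 0 0 0
  0 0 0 0
  0 0 0 0
  0 0 0 4
  4 0 0 1
After step 4: ants at (4,3),(3,0)
  0 0 0 0
  0 0 0 0
  0 0 0 0
  1 0 0 3
  3 0 0 2
After step 5: ants at (3,3),(4,0)
  0 0 0 0
  0 0 0 0
  0 0 0 0
  0 0 0 4
  4 0 0 1
After step 6: ants at (4,3),(3,0)
  0 0 0 0
  0 0 0 0
  0 0 0 0
  1 0 0 3
  3 0 0 2

0 0 0 0
0 0 0 0
0 0 0 0
1 0 0 3
3 0 0 2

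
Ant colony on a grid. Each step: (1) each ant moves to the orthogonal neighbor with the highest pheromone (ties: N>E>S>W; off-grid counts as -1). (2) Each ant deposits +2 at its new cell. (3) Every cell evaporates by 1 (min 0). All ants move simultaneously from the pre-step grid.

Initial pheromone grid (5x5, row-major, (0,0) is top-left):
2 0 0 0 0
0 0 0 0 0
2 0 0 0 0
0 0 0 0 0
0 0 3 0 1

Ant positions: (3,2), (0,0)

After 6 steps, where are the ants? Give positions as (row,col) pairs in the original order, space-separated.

Step 1: ant0:(3,2)->S->(4,2) | ant1:(0,0)->E->(0,1)
  grid max=4 at (4,2)
Step 2: ant0:(4,2)->N->(3,2) | ant1:(0,1)->W->(0,0)
  grid max=3 at (4,2)
Step 3: ant0:(3,2)->S->(4,2) | ant1:(0,0)->E->(0,1)
  grid max=4 at (4,2)
Step 4: ant0:(4,2)->N->(3,2) | ant1:(0,1)->W->(0,0)
  grid max=3 at (4,2)
Step 5: ant0:(3,2)->S->(4,2) | ant1:(0,0)->E->(0,1)
  grid max=4 at (4,2)
Step 6: ant0:(4,2)->N->(3,2) | ant1:(0,1)->W->(0,0)
  grid max=3 at (4,2)

(3,2) (0,0)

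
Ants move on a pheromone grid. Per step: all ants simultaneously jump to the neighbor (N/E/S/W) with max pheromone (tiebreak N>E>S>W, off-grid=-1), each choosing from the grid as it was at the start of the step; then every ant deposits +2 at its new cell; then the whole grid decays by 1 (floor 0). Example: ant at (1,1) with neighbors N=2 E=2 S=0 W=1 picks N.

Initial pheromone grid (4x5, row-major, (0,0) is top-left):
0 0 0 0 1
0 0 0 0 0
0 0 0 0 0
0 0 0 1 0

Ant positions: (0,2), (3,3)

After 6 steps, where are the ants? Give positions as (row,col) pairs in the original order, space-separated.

Step 1: ant0:(0,2)->E->(0,3) | ant1:(3,3)->N->(2,3)
  grid max=1 at (0,3)
Step 2: ant0:(0,3)->E->(0,4) | ant1:(2,3)->N->(1,3)
  grid max=1 at (0,4)
Step 3: ant0:(0,4)->S->(1,4) | ant1:(1,3)->N->(0,3)
  grid max=1 at (0,3)
Step 4: ant0:(1,4)->N->(0,4) | ant1:(0,3)->E->(0,4)
  grid max=3 at (0,4)
Step 5: ant0:(0,4)->S->(1,4) | ant1:(0,4)->S->(1,4)
  grid max=3 at (1,4)
Step 6: ant0:(1,4)->N->(0,4) | ant1:(1,4)->N->(0,4)
  grid max=5 at (0,4)

(0,4) (0,4)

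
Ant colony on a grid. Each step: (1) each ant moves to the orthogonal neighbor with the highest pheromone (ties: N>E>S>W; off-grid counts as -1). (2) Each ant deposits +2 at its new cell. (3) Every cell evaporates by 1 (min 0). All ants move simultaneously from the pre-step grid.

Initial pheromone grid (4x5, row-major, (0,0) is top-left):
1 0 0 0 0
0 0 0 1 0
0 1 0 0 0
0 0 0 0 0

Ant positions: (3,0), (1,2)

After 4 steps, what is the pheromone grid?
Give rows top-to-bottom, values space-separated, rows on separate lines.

After step 1: ants at (2,0),(1,3)
  0 0 0 0 0
  0 0 0 2 0
  1 0 0 0 0
  0 0 0 0 0
After step 2: ants at (1,0),(0,3)
  0 0 0 1 0
  1 0 0 1 0
  0 0 0 0 0
  0 0 0 0 0
After step 3: ants at (0,0),(1,3)
  1 0 0 0 0
  0 0 0 2 0
  0 0 0 0 0
  0 0 0 0 0
After step 4: ants at (0,1),(0,3)
  0 1 0 1 0
  0 0 0 1 0
  0 0 0 0 0
  0 0 0 0 0

0 1 0 1 0
0 0 0 1 0
0 0 0 0 0
0 0 0 0 0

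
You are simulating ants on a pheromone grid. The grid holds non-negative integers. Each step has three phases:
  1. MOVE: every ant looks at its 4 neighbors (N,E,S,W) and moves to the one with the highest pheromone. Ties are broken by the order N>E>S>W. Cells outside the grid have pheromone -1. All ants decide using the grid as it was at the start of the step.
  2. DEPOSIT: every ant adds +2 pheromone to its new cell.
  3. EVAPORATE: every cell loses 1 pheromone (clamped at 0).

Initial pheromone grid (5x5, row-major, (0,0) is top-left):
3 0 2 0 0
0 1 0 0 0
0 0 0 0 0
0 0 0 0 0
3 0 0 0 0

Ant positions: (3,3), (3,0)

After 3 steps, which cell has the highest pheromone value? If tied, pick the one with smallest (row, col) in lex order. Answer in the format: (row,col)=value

Step 1: ant0:(3,3)->N->(2,3) | ant1:(3,0)->S->(4,0)
  grid max=4 at (4,0)
Step 2: ant0:(2,3)->N->(1,3) | ant1:(4,0)->N->(3,0)
  grid max=3 at (4,0)
Step 3: ant0:(1,3)->N->(0,3) | ant1:(3,0)->S->(4,0)
  grid max=4 at (4,0)
Final grid:
  0 0 0 1 0
  0 0 0 0 0
  0 0 0 0 0
  0 0 0 0 0
  4 0 0 0 0
Max pheromone 4 at (4,0)

Answer: (4,0)=4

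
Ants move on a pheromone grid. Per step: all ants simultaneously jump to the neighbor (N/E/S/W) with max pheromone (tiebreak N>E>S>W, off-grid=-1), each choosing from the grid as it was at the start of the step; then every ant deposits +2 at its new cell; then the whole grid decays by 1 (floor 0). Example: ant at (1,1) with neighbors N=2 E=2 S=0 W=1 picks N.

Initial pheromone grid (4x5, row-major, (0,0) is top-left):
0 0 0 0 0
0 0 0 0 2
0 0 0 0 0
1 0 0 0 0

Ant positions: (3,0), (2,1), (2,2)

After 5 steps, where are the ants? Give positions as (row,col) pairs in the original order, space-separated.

Step 1: ant0:(3,0)->N->(2,0) | ant1:(2,1)->N->(1,1) | ant2:(2,2)->N->(1,2)
  grid max=1 at (1,1)
Step 2: ant0:(2,0)->N->(1,0) | ant1:(1,1)->E->(1,2) | ant2:(1,2)->W->(1,1)
  grid max=2 at (1,1)
Step 3: ant0:(1,0)->E->(1,1) | ant1:(1,2)->W->(1,1) | ant2:(1,1)->E->(1,2)
  grid max=5 at (1,1)
Step 4: ant0:(1,1)->E->(1,2) | ant1:(1,1)->E->(1,2) | ant2:(1,2)->W->(1,1)
  grid max=6 at (1,1)
Step 5: ant0:(1,2)->W->(1,1) | ant1:(1,2)->W->(1,1) | ant2:(1,1)->E->(1,2)
  grid max=9 at (1,1)

(1,1) (1,1) (1,2)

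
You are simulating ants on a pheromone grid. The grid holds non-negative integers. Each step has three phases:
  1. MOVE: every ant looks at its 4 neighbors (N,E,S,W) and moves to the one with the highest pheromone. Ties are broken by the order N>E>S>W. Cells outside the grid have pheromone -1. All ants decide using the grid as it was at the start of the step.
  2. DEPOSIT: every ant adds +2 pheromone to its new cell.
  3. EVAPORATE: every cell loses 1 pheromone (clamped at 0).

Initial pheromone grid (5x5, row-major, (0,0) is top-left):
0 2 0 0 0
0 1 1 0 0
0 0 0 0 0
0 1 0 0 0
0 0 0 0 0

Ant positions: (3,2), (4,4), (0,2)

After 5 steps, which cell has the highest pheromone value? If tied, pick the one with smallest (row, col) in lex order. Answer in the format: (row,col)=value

Step 1: ant0:(3,2)->W->(3,1) | ant1:(4,4)->N->(3,4) | ant2:(0,2)->W->(0,1)
  grid max=3 at (0,1)
Step 2: ant0:(3,1)->N->(2,1) | ant1:(3,4)->N->(2,4) | ant2:(0,1)->E->(0,2)
  grid max=2 at (0,1)
Step 3: ant0:(2,1)->S->(3,1) | ant1:(2,4)->N->(1,4) | ant2:(0,2)->W->(0,1)
  grid max=3 at (0,1)
Step 4: ant0:(3,1)->N->(2,1) | ant1:(1,4)->N->(0,4) | ant2:(0,1)->E->(0,2)
  grid max=2 at (0,1)
Step 5: ant0:(2,1)->S->(3,1) | ant1:(0,4)->S->(1,4) | ant2:(0,2)->W->(0,1)
  grid max=3 at (0,1)
Final grid:
  0 3 0 0 0
  0 0 0 0 1
  0 0 0 0 0
  0 2 0 0 0
  0 0 0 0 0
Max pheromone 3 at (0,1)

Answer: (0,1)=3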